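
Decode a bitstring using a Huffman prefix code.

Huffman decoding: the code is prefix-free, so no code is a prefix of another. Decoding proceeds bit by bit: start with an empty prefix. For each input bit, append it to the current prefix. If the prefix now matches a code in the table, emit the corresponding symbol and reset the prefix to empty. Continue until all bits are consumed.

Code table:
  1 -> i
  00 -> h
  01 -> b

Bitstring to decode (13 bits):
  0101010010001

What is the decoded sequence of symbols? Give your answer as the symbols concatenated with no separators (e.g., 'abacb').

Bit 0: prefix='0' (no match yet)
Bit 1: prefix='01' -> emit 'b', reset
Bit 2: prefix='0' (no match yet)
Bit 3: prefix='01' -> emit 'b', reset
Bit 4: prefix='0' (no match yet)
Bit 5: prefix='01' -> emit 'b', reset
Bit 6: prefix='0' (no match yet)
Bit 7: prefix='00' -> emit 'h', reset
Bit 8: prefix='1' -> emit 'i', reset
Bit 9: prefix='0' (no match yet)
Bit 10: prefix='00' -> emit 'h', reset
Bit 11: prefix='0' (no match yet)
Bit 12: prefix='01' -> emit 'b', reset

Answer: bbbhihb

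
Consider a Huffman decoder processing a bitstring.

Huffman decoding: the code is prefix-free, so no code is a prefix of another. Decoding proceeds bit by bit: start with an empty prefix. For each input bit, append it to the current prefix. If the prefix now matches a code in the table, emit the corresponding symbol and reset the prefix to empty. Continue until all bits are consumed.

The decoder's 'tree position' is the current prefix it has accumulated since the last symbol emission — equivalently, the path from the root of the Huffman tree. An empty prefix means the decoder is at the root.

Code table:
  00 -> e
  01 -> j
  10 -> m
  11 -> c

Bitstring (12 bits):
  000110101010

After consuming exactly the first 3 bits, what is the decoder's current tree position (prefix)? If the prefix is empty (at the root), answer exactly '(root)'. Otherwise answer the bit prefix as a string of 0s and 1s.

Answer: 0

Derivation:
Bit 0: prefix='0' (no match yet)
Bit 1: prefix='00' -> emit 'e', reset
Bit 2: prefix='0' (no match yet)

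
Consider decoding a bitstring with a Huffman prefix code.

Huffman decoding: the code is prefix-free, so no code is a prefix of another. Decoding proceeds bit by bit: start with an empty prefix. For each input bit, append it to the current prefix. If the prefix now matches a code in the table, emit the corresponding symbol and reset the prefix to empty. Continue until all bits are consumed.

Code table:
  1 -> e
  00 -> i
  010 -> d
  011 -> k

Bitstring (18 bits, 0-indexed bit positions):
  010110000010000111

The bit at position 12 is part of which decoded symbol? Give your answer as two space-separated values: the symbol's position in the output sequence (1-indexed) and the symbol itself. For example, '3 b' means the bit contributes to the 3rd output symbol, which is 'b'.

Bit 0: prefix='0' (no match yet)
Bit 1: prefix='01' (no match yet)
Bit 2: prefix='010' -> emit 'd', reset
Bit 3: prefix='1' -> emit 'e', reset
Bit 4: prefix='1' -> emit 'e', reset
Bit 5: prefix='0' (no match yet)
Bit 6: prefix='00' -> emit 'i', reset
Bit 7: prefix='0' (no match yet)
Bit 8: prefix='00' -> emit 'i', reset
Bit 9: prefix='0' (no match yet)
Bit 10: prefix='01' (no match yet)
Bit 11: prefix='010' -> emit 'd', reset
Bit 12: prefix='0' (no match yet)
Bit 13: prefix='00' -> emit 'i', reset
Bit 14: prefix='0' (no match yet)
Bit 15: prefix='01' (no match yet)
Bit 16: prefix='011' -> emit 'k', reset

Answer: 7 i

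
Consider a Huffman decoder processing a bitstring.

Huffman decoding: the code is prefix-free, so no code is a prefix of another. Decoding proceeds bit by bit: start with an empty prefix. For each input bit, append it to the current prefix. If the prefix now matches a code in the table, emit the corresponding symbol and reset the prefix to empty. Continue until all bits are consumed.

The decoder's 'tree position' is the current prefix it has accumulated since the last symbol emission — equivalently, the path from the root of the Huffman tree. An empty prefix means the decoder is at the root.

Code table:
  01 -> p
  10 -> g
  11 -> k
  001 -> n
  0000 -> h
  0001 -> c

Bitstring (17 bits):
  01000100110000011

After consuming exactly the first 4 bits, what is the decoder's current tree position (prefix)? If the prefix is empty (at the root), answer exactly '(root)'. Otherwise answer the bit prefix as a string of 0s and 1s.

Answer: 00

Derivation:
Bit 0: prefix='0' (no match yet)
Bit 1: prefix='01' -> emit 'p', reset
Bit 2: prefix='0' (no match yet)
Bit 3: prefix='00' (no match yet)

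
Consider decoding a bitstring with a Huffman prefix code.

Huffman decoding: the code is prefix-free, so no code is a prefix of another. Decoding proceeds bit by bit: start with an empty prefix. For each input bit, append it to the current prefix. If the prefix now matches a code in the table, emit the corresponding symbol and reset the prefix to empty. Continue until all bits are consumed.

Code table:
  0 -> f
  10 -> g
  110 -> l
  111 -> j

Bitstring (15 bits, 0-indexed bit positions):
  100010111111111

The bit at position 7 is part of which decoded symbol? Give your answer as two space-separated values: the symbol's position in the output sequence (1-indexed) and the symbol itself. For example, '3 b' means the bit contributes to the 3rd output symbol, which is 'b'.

Bit 0: prefix='1' (no match yet)
Bit 1: prefix='10' -> emit 'g', reset
Bit 2: prefix='0' -> emit 'f', reset
Bit 3: prefix='0' -> emit 'f', reset
Bit 4: prefix='1' (no match yet)
Bit 5: prefix='10' -> emit 'g', reset
Bit 6: prefix='1' (no match yet)
Bit 7: prefix='11' (no match yet)
Bit 8: prefix='111' -> emit 'j', reset
Bit 9: prefix='1' (no match yet)
Bit 10: prefix='11' (no match yet)
Bit 11: prefix='111' -> emit 'j', reset

Answer: 5 j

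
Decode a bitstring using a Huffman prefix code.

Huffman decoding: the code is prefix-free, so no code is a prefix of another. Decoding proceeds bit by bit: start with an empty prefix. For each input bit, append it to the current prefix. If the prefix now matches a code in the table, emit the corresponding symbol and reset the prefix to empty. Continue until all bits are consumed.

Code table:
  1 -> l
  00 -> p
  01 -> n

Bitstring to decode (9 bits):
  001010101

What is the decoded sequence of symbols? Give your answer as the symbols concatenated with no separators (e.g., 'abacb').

Answer: plnnn

Derivation:
Bit 0: prefix='0' (no match yet)
Bit 1: prefix='00' -> emit 'p', reset
Bit 2: prefix='1' -> emit 'l', reset
Bit 3: prefix='0' (no match yet)
Bit 4: prefix='01' -> emit 'n', reset
Bit 5: prefix='0' (no match yet)
Bit 6: prefix='01' -> emit 'n', reset
Bit 7: prefix='0' (no match yet)
Bit 8: prefix='01' -> emit 'n', reset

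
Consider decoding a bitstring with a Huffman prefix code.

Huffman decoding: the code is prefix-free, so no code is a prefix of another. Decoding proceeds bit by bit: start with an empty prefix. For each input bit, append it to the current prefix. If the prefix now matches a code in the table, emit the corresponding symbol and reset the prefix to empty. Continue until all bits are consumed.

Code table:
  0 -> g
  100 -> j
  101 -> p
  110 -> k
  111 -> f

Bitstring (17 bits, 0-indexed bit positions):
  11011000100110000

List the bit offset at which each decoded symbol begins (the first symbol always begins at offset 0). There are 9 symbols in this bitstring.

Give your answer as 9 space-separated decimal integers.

Bit 0: prefix='1' (no match yet)
Bit 1: prefix='11' (no match yet)
Bit 2: prefix='110' -> emit 'k', reset
Bit 3: prefix='1' (no match yet)
Bit 4: prefix='11' (no match yet)
Bit 5: prefix='110' -> emit 'k', reset
Bit 6: prefix='0' -> emit 'g', reset
Bit 7: prefix='0' -> emit 'g', reset
Bit 8: prefix='1' (no match yet)
Bit 9: prefix='10' (no match yet)
Bit 10: prefix='100' -> emit 'j', reset
Bit 11: prefix='1' (no match yet)
Bit 12: prefix='11' (no match yet)
Bit 13: prefix='110' -> emit 'k', reset
Bit 14: prefix='0' -> emit 'g', reset
Bit 15: prefix='0' -> emit 'g', reset
Bit 16: prefix='0' -> emit 'g', reset

Answer: 0 3 6 7 8 11 14 15 16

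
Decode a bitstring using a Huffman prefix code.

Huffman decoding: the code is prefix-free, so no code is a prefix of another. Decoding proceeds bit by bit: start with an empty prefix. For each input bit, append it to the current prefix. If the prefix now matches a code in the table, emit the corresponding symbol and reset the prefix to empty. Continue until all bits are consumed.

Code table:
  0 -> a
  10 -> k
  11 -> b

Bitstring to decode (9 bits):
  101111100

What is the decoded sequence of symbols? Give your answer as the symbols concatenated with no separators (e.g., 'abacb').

Answer: kbbka

Derivation:
Bit 0: prefix='1' (no match yet)
Bit 1: prefix='10' -> emit 'k', reset
Bit 2: prefix='1' (no match yet)
Bit 3: prefix='11' -> emit 'b', reset
Bit 4: prefix='1' (no match yet)
Bit 5: prefix='11' -> emit 'b', reset
Bit 6: prefix='1' (no match yet)
Bit 7: prefix='10' -> emit 'k', reset
Bit 8: prefix='0' -> emit 'a', reset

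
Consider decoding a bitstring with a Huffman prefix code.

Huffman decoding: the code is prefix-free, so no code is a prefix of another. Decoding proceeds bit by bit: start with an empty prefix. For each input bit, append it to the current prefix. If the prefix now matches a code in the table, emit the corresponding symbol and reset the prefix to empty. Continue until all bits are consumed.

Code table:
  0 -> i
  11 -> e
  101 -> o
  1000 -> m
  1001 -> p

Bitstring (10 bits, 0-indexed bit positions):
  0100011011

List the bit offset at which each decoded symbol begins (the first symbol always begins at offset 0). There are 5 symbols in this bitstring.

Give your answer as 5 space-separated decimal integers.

Answer: 0 1 5 7 8

Derivation:
Bit 0: prefix='0' -> emit 'i', reset
Bit 1: prefix='1' (no match yet)
Bit 2: prefix='10' (no match yet)
Bit 3: prefix='100' (no match yet)
Bit 4: prefix='1000' -> emit 'm', reset
Bit 5: prefix='1' (no match yet)
Bit 6: prefix='11' -> emit 'e', reset
Bit 7: prefix='0' -> emit 'i', reset
Bit 8: prefix='1' (no match yet)
Bit 9: prefix='11' -> emit 'e', reset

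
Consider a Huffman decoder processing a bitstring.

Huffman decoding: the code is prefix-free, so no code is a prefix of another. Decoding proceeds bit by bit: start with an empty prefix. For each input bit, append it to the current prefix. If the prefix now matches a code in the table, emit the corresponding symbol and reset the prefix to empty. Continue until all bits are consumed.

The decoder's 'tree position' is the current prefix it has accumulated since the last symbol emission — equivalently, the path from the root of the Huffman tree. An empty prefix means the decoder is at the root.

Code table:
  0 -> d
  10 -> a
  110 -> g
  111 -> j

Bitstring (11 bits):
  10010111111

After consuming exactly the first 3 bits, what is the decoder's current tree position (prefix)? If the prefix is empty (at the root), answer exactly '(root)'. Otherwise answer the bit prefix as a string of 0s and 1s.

Answer: (root)

Derivation:
Bit 0: prefix='1' (no match yet)
Bit 1: prefix='10' -> emit 'a', reset
Bit 2: prefix='0' -> emit 'd', reset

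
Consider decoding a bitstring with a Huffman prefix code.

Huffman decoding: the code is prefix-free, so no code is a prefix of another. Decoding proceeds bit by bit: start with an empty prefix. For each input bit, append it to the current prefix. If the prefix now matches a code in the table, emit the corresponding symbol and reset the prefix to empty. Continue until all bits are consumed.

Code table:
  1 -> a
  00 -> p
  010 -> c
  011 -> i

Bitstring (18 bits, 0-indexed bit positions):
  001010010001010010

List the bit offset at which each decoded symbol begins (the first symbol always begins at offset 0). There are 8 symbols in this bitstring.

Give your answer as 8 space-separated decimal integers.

Answer: 0 2 3 6 9 11 12 15

Derivation:
Bit 0: prefix='0' (no match yet)
Bit 1: prefix='00' -> emit 'p', reset
Bit 2: prefix='1' -> emit 'a', reset
Bit 3: prefix='0' (no match yet)
Bit 4: prefix='01' (no match yet)
Bit 5: prefix='010' -> emit 'c', reset
Bit 6: prefix='0' (no match yet)
Bit 7: prefix='01' (no match yet)
Bit 8: prefix='010' -> emit 'c', reset
Bit 9: prefix='0' (no match yet)
Bit 10: prefix='00' -> emit 'p', reset
Bit 11: prefix='1' -> emit 'a', reset
Bit 12: prefix='0' (no match yet)
Bit 13: prefix='01' (no match yet)
Bit 14: prefix='010' -> emit 'c', reset
Bit 15: prefix='0' (no match yet)
Bit 16: prefix='01' (no match yet)
Bit 17: prefix='010' -> emit 'c', reset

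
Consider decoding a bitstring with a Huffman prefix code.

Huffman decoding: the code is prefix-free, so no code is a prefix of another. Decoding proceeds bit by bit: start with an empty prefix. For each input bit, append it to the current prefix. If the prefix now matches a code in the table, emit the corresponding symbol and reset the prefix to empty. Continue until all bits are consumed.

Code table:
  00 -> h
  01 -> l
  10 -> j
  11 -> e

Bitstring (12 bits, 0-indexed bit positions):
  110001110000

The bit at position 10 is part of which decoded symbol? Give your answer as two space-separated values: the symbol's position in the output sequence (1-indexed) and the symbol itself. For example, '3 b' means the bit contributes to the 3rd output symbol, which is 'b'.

Bit 0: prefix='1' (no match yet)
Bit 1: prefix='11' -> emit 'e', reset
Bit 2: prefix='0' (no match yet)
Bit 3: prefix='00' -> emit 'h', reset
Bit 4: prefix='0' (no match yet)
Bit 5: prefix='01' -> emit 'l', reset
Bit 6: prefix='1' (no match yet)
Bit 7: prefix='11' -> emit 'e', reset
Bit 8: prefix='0' (no match yet)
Bit 9: prefix='00' -> emit 'h', reset
Bit 10: prefix='0' (no match yet)
Bit 11: prefix='00' -> emit 'h', reset

Answer: 6 h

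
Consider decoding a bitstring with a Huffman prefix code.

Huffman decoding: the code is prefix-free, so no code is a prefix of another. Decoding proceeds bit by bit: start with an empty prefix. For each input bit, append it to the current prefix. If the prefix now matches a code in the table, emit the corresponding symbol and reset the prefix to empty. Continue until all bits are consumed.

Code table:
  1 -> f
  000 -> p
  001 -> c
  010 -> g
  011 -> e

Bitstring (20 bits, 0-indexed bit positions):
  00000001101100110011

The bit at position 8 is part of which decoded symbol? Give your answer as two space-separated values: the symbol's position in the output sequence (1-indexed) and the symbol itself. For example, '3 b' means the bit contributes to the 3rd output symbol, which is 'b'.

Answer: 3 e

Derivation:
Bit 0: prefix='0' (no match yet)
Bit 1: prefix='00' (no match yet)
Bit 2: prefix='000' -> emit 'p', reset
Bit 3: prefix='0' (no match yet)
Bit 4: prefix='00' (no match yet)
Bit 5: prefix='000' -> emit 'p', reset
Bit 6: prefix='0' (no match yet)
Bit 7: prefix='01' (no match yet)
Bit 8: prefix='011' -> emit 'e', reset
Bit 9: prefix='0' (no match yet)
Bit 10: prefix='01' (no match yet)
Bit 11: prefix='011' -> emit 'e', reset
Bit 12: prefix='0' (no match yet)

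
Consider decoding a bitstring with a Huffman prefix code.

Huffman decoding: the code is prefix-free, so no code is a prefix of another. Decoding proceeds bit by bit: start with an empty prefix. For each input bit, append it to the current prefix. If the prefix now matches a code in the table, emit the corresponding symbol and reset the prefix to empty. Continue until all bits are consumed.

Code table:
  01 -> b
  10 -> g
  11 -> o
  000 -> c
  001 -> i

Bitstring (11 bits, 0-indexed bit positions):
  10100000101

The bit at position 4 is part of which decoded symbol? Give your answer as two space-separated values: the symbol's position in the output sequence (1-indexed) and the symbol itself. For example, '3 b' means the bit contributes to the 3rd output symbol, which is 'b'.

Bit 0: prefix='1' (no match yet)
Bit 1: prefix='10' -> emit 'g', reset
Bit 2: prefix='1' (no match yet)
Bit 3: prefix='10' -> emit 'g', reset
Bit 4: prefix='0' (no match yet)
Bit 5: prefix='00' (no match yet)
Bit 6: prefix='000' -> emit 'c', reset
Bit 7: prefix='0' (no match yet)
Bit 8: prefix='01' -> emit 'b', reset

Answer: 3 c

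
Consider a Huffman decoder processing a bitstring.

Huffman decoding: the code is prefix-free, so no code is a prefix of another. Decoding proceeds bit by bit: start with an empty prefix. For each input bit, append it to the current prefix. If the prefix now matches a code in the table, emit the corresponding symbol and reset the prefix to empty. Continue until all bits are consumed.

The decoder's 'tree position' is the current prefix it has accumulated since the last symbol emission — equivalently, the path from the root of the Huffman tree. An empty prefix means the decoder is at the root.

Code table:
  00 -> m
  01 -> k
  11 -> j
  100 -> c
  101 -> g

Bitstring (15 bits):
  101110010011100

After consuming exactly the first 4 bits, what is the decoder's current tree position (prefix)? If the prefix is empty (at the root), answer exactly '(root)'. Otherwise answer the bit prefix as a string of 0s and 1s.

Answer: 1

Derivation:
Bit 0: prefix='1' (no match yet)
Bit 1: prefix='10' (no match yet)
Bit 2: prefix='101' -> emit 'g', reset
Bit 3: prefix='1' (no match yet)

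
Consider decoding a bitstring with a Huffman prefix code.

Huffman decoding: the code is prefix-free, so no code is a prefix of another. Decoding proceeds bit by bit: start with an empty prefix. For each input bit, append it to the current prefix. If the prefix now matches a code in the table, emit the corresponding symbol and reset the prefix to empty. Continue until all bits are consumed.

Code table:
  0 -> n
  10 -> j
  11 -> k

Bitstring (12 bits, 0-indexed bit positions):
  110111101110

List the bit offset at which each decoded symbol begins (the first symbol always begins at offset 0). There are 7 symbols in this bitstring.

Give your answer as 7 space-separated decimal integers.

Answer: 0 2 3 5 7 8 10

Derivation:
Bit 0: prefix='1' (no match yet)
Bit 1: prefix='11' -> emit 'k', reset
Bit 2: prefix='0' -> emit 'n', reset
Bit 3: prefix='1' (no match yet)
Bit 4: prefix='11' -> emit 'k', reset
Bit 5: prefix='1' (no match yet)
Bit 6: prefix='11' -> emit 'k', reset
Bit 7: prefix='0' -> emit 'n', reset
Bit 8: prefix='1' (no match yet)
Bit 9: prefix='11' -> emit 'k', reset
Bit 10: prefix='1' (no match yet)
Bit 11: prefix='10' -> emit 'j', reset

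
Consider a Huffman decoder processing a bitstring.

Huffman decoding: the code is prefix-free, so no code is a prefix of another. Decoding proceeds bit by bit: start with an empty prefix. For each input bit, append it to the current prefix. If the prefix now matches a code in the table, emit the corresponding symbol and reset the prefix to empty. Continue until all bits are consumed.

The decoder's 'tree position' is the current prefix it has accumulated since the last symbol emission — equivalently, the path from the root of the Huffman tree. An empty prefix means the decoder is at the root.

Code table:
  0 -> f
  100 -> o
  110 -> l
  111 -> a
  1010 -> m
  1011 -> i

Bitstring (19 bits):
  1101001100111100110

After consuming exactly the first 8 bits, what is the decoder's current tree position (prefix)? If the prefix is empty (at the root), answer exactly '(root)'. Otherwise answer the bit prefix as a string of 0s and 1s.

Answer: 11

Derivation:
Bit 0: prefix='1' (no match yet)
Bit 1: prefix='11' (no match yet)
Bit 2: prefix='110' -> emit 'l', reset
Bit 3: prefix='1' (no match yet)
Bit 4: prefix='10' (no match yet)
Bit 5: prefix='100' -> emit 'o', reset
Bit 6: prefix='1' (no match yet)
Bit 7: prefix='11' (no match yet)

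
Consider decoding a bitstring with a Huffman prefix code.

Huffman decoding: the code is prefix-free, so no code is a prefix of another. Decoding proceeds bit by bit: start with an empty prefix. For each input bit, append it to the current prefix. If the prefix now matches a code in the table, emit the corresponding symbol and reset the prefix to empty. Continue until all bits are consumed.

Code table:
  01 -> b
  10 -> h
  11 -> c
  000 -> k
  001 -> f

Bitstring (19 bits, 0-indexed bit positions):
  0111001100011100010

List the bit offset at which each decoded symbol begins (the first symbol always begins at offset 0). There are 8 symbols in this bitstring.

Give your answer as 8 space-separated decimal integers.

Bit 0: prefix='0' (no match yet)
Bit 1: prefix='01' -> emit 'b', reset
Bit 2: prefix='1' (no match yet)
Bit 3: prefix='11' -> emit 'c', reset
Bit 4: prefix='0' (no match yet)
Bit 5: prefix='00' (no match yet)
Bit 6: prefix='001' -> emit 'f', reset
Bit 7: prefix='1' (no match yet)
Bit 8: prefix='10' -> emit 'h', reset
Bit 9: prefix='0' (no match yet)
Bit 10: prefix='00' (no match yet)
Bit 11: prefix='001' -> emit 'f', reset
Bit 12: prefix='1' (no match yet)
Bit 13: prefix='11' -> emit 'c', reset
Bit 14: prefix='0' (no match yet)
Bit 15: prefix='00' (no match yet)
Bit 16: prefix='000' -> emit 'k', reset
Bit 17: prefix='1' (no match yet)
Bit 18: prefix='10' -> emit 'h', reset

Answer: 0 2 4 7 9 12 14 17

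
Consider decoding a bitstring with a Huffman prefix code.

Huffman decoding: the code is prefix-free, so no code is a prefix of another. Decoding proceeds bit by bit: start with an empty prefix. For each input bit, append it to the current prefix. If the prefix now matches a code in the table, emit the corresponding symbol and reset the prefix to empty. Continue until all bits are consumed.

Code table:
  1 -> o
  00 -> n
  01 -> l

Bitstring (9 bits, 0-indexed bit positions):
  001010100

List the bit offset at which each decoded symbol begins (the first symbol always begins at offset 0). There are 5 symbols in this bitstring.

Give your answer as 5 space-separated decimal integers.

Bit 0: prefix='0' (no match yet)
Bit 1: prefix='00' -> emit 'n', reset
Bit 2: prefix='1' -> emit 'o', reset
Bit 3: prefix='0' (no match yet)
Bit 4: prefix='01' -> emit 'l', reset
Bit 5: prefix='0' (no match yet)
Bit 6: prefix='01' -> emit 'l', reset
Bit 7: prefix='0' (no match yet)
Bit 8: prefix='00' -> emit 'n', reset

Answer: 0 2 3 5 7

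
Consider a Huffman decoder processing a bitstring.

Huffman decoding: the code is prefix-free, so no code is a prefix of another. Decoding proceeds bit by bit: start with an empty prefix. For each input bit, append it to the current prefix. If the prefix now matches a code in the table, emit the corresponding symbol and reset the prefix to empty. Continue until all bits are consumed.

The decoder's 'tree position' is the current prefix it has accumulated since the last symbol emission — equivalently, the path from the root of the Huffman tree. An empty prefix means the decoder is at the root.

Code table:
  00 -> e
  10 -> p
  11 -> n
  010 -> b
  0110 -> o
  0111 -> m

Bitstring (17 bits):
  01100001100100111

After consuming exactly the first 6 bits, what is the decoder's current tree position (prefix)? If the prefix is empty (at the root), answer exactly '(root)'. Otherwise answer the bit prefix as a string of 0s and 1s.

Bit 0: prefix='0' (no match yet)
Bit 1: prefix='01' (no match yet)
Bit 2: prefix='011' (no match yet)
Bit 3: prefix='0110' -> emit 'o', reset
Bit 4: prefix='0' (no match yet)
Bit 5: prefix='00' -> emit 'e', reset

Answer: (root)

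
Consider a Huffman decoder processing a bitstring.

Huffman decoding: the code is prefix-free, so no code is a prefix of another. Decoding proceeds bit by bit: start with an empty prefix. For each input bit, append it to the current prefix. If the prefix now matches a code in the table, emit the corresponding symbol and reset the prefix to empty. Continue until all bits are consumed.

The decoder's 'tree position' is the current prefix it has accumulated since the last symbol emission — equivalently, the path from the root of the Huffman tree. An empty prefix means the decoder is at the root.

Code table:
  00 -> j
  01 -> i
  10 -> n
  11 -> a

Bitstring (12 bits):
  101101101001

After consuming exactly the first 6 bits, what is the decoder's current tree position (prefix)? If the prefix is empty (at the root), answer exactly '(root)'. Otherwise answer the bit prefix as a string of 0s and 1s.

Bit 0: prefix='1' (no match yet)
Bit 1: prefix='10' -> emit 'n', reset
Bit 2: prefix='1' (no match yet)
Bit 3: prefix='11' -> emit 'a', reset
Bit 4: prefix='0' (no match yet)
Bit 5: prefix='01' -> emit 'i', reset

Answer: (root)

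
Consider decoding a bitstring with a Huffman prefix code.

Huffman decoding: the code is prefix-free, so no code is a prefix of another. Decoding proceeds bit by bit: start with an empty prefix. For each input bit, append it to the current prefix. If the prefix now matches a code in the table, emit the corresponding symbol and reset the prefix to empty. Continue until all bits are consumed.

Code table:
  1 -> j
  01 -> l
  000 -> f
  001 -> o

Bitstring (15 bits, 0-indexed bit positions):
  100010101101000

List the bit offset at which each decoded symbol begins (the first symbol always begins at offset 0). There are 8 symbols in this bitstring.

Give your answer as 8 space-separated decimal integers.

Bit 0: prefix='1' -> emit 'j', reset
Bit 1: prefix='0' (no match yet)
Bit 2: prefix='00' (no match yet)
Bit 3: prefix='000' -> emit 'f', reset
Bit 4: prefix='1' -> emit 'j', reset
Bit 5: prefix='0' (no match yet)
Bit 6: prefix='01' -> emit 'l', reset
Bit 7: prefix='0' (no match yet)
Bit 8: prefix='01' -> emit 'l', reset
Bit 9: prefix='1' -> emit 'j', reset
Bit 10: prefix='0' (no match yet)
Bit 11: prefix='01' -> emit 'l', reset
Bit 12: prefix='0' (no match yet)
Bit 13: prefix='00' (no match yet)
Bit 14: prefix='000' -> emit 'f', reset

Answer: 0 1 4 5 7 9 10 12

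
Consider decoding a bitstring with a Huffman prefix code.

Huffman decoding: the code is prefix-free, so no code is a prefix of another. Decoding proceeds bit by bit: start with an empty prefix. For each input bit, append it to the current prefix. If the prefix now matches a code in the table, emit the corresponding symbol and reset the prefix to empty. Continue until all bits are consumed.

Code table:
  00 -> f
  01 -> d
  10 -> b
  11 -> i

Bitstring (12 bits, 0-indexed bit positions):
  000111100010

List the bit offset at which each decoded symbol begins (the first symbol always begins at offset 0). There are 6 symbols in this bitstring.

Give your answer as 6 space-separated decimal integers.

Answer: 0 2 4 6 8 10

Derivation:
Bit 0: prefix='0' (no match yet)
Bit 1: prefix='00' -> emit 'f', reset
Bit 2: prefix='0' (no match yet)
Bit 3: prefix='01' -> emit 'd', reset
Bit 4: prefix='1' (no match yet)
Bit 5: prefix='11' -> emit 'i', reset
Bit 6: prefix='1' (no match yet)
Bit 7: prefix='10' -> emit 'b', reset
Bit 8: prefix='0' (no match yet)
Bit 9: prefix='00' -> emit 'f', reset
Bit 10: prefix='1' (no match yet)
Bit 11: prefix='10' -> emit 'b', reset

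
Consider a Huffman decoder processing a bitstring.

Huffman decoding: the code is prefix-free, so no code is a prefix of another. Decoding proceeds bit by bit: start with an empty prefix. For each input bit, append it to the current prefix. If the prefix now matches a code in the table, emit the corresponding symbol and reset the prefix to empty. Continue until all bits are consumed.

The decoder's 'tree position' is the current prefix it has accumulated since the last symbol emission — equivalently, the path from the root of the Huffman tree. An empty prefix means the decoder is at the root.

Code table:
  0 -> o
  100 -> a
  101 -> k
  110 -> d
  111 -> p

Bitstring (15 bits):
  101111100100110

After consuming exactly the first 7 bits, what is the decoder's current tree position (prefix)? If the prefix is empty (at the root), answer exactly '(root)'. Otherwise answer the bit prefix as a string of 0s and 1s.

Bit 0: prefix='1' (no match yet)
Bit 1: prefix='10' (no match yet)
Bit 2: prefix='101' -> emit 'k', reset
Bit 3: prefix='1' (no match yet)
Bit 4: prefix='11' (no match yet)
Bit 5: prefix='111' -> emit 'p', reset
Bit 6: prefix='1' (no match yet)

Answer: 1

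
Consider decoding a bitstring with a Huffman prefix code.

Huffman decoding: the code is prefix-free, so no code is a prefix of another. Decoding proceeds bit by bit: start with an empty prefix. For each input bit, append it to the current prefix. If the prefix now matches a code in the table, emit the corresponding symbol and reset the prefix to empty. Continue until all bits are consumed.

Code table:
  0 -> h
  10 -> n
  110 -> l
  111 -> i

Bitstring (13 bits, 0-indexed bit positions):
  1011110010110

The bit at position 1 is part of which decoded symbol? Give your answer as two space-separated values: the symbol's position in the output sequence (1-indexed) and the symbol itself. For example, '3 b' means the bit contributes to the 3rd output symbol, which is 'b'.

Answer: 1 n

Derivation:
Bit 0: prefix='1' (no match yet)
Bit 1: prefix='10' -> emit 'n', reset
Bit 2: prefix='1' (no match yet)
Bit 3: prefix='11' (no match yet)
Bit 4: prefix='111' -> emit 'i', reset
Bit 5: prefix='1' (no match yet)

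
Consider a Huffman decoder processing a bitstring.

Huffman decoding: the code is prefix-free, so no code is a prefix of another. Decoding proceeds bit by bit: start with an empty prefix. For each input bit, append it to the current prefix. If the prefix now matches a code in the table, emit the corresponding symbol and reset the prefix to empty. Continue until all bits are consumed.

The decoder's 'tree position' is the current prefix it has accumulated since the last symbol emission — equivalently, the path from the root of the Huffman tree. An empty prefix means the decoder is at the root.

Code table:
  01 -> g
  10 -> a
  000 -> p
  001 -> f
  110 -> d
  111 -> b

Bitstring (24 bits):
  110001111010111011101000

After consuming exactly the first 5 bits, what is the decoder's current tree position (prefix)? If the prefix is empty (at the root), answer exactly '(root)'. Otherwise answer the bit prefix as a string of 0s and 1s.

Bit 0: prefix='1' (no match yet)
Bit 1: prefix='11' (no match yet)
Bit 2: prefix='110' -> emit 'd', reset
Bit 3: prefix='0' (no match yet)
Bit 4: prefix='00' (no match yet)

Answer: 00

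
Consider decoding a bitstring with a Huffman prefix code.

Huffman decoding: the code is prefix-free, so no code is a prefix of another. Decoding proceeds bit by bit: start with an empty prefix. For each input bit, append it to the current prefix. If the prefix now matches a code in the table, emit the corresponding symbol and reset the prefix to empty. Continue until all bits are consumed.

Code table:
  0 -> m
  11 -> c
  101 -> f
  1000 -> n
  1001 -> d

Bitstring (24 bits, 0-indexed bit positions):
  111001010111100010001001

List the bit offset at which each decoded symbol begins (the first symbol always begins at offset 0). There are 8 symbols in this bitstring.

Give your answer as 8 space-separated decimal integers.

Bit 0: prefix='1' (no match yet)
Bit 1: prefix='11' -> emit 'c', reset
Bit 2: prefix='1' (no match yet)
Bit 3: prefix='10' (no match yet)
Bit 4: prefix='100' (no match yet)
Bit 5: prefix='1001' -> emit 'd', reset
Bit 6: prefix='0' -> emit 'm', reset
Bit 7: prefix='1' (no match yet)
Bit 8: prefix='10' (no match yet)
Bit 9: prefix='101' -> emit 'f', reset
Bit 10: prefix='1' (no match yet)
Bit 11: prefix='11' -> emit 'c', reset
Bit 12: prefix='1' (no match yet)
Bit 13: prefix='10' (no match yet)
Bit 14: prefix='100' (no match yet)
Bit 15: prefix='1000' -> emit 'n', reset
Bit 16: prefix='1' (no match yet)
Bit 17: prefix='10' (no match yet)
Bit 18: prefix='100' (no match yet)
Bit 19: prefix='1000' -> emit 'n', reset
Bit 20: prefix='1' (no match yet)
Bit 21: prefix='10' (no match yet)
Bit 22: prefix='100' (no match yet)
Bit 23: prefix='1001' -> emit 'd', reset

Answer: 0 2 6 7 10 12 16 20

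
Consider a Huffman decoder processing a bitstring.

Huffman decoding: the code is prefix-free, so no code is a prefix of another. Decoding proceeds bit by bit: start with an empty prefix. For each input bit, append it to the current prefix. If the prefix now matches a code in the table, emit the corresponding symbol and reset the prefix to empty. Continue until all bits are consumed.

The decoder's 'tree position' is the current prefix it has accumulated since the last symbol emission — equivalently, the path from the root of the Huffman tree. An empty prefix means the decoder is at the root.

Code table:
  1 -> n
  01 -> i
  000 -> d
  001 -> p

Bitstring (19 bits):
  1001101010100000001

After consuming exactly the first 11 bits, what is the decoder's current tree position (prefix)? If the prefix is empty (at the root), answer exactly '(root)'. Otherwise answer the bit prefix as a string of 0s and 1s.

Bit 0: prefix='1' -> emit 'n', reset
Bit 1: prefix='0' (no match yet)
Bit 2: prefix='00' (no match yet)
Bit 3: prefix='001' -> emit 'p', reset
Bit 4: prefix='1' -> emit 'n', reset
Bit 5: prefix='0' (no match yet)
Bit 6: prefix='01' -> emit 'i', reset
Bit 7: prefix='0' (no match yet)
Bit 8: prefix='01' -> emit 'i', reset
Bit 9: prefix='0' (no match yet)
Bit 10: prefix='01' -> emit 'i', reset

Answer: (root)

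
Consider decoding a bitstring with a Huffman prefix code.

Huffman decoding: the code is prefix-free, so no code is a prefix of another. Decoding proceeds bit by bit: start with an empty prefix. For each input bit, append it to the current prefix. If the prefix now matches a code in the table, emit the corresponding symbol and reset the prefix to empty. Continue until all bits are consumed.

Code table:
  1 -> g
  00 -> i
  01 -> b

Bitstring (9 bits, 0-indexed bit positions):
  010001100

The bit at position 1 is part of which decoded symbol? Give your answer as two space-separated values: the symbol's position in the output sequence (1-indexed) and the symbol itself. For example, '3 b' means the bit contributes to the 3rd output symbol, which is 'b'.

Answer: 1 b

Derivation:
Bit 0: prefix='0' (no match yet)
Bit 1: prefix='01' -> emit 'b', reset
Bit 2: prefix='0' (no match yet)
Bit 3: prefix='00' -> emit 'i', reset
Bit 4: prefix='0' (no match yet)
Bit 5: prefix='01' -> emit 'b', reset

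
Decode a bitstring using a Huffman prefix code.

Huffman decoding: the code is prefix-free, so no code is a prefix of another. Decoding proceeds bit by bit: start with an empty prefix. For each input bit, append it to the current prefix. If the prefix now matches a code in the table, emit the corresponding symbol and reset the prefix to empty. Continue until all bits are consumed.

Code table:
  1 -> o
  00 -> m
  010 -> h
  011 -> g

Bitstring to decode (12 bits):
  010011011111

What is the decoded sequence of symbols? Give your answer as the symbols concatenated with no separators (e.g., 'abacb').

Answer: hggooo

Derivation:
Bit 0: prefix='0' (no match yet)
Bit 1: prefix='01' (no match yet)
Bit 2: prefix='010' -> emit 'h', reset
Bit 3: prefix='0' (no match yet)
Bit 4: prefix='01' (no match yet)
Bit 5: prefix='011' -> emit 'g', reset
Bit 6: prefix='0' (no match yet)
Bit 7: prefix='01' (no match yet)
Bit 8: prefix='011' -> emit 'g', reset
Bit 9: prefix='1' -> emit 'o', reset
Bit 10: prefix='1' -> emit 'o', reset
Bit 11: prefix='1' -> emit 'o', reset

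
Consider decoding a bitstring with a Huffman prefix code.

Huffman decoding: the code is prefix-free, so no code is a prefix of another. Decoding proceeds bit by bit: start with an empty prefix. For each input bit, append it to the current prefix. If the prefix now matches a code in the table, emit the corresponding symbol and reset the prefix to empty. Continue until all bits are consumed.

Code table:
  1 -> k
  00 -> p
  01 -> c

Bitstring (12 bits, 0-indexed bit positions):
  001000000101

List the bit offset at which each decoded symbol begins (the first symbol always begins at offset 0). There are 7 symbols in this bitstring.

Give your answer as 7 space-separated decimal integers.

Answer: 0 2 3 5 7 9 10

Derivation:
Bit 0: prefix='0' (no match yet)
Bit 1: prefix='00' -> emit 'p', reset
Bit 2: prefix='1' -> emit 'k', reset
Bit 3: prefix='0' (no match yet)
Bit 4: prefix='00' -> emit 'p', reset
Bit 5: prefix='0' (no match yet)
Bit 6: prefix='00' -> emit 'p', reset
Bit 7: prefix='0' (no match yet)
Bit 8: prefix='00' -> emit 'p', reset
Bit 9: prefix='1' -> emit 'k', reset
Bit 10: prefix='0' (no match yet)
Bit 11: prefix='01' -> emit 'c', reset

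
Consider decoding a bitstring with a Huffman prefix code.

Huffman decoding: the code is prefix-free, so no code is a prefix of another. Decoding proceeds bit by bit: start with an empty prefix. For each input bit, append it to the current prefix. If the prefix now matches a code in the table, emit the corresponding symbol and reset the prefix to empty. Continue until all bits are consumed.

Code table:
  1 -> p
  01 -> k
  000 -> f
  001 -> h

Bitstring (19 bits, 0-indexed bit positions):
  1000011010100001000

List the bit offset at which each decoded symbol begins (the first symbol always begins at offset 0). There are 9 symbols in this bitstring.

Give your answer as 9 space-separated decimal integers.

Bit 0: prefix='1' -> emit 'p', reset
Bit 1: prefix='0' (no match yet)
Bit 2: prefix='00' (no match yet)
Bit 3: prefix='000' -> emit 'f', reset
Bit 4: prefix='0' (no match yet)
Bit 5: prefix='01' -> emit 'k', reset
Bit 6: prefix='1' -> emit 'p', reset
Bit 7: prefix='0' (no match yet)
Bit 8: prefix='01' -> emit 'k', reset
Bit 9: prefix='0' (no match yet)
Bit 10: prefix='01' -> emit 'k', reset
Bit 11: prefix='0' (no match yet)
Bit 12: prefix='00' (no match yet)
Bit 13: prefix='000' -> emit 'f', reset
Bit 14: prefix='0' (no match yet)
Bit 15: prefix='01' -> emit 'k', reset
Bit 16: prefix='0' (no match yet)
Bit 17: prefix='00' (no match yet)
Bit 18: prefix='000' -> emit 'f', reset

Answer: 0 1 4 6 7 9 11 14 16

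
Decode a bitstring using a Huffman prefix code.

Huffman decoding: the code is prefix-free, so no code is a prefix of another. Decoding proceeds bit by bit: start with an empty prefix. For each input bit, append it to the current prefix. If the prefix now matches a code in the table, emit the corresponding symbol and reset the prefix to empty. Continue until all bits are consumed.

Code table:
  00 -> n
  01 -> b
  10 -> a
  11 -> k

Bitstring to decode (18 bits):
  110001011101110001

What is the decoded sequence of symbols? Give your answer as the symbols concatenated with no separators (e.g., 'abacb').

Bit 0: prefix='1' (no match yet)
Bit 1: prefix='11' -> emit 'k', reset
Bit 2: prefix='0' (no match yet)
Bit 3: prefix='00' -> emit 'n', reset
Bit 4: prefix='0' (no match yet)
Bit 5: prefix='01' -> emit 'b', reset
Bit 6: prefix='0' (no match yet)
Bit 7: prefix='01' -> emit 'b', reset
Bit 8: prefix='1' (no match yet)
Bit 9: prefix='11' -> emit 'k', reset
Bit 10: prefix='0' (no match yet)
Bit 11: prefix='01' -> emit 'b', reset
Bit 12: prefix='1' (no match yet)
Bit 13: prefix='11' -> emit 'k', reset
Bit 14: prefix='0' (no match yet)
Bit 15: prefix='00' -> emit 'n', reset
Bit 16: prefix='0' (no match yet)
Bit 17: prefix='01' -> emit 'b', reset

Answer: knbbkbknb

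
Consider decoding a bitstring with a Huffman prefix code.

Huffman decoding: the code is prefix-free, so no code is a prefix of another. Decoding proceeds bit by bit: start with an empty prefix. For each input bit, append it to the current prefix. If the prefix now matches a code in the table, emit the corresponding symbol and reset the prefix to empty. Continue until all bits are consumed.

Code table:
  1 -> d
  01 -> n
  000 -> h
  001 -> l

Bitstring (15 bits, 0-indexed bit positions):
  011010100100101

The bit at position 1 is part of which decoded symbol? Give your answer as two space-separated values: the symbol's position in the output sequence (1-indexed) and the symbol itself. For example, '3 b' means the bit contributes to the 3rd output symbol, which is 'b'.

Bit 0: prefix='0' (no match yet)
Bit 1: prefix='01' -> emit 'n', reset
Bit 2: prefix='1' -> emit 'd', reset
Bit 3: prefix='0' (no match yet)
Bit 4: prefix='01' -> emit 'n', reset
Bit 5: prefix='0' (no match yet)

Answer: 1 n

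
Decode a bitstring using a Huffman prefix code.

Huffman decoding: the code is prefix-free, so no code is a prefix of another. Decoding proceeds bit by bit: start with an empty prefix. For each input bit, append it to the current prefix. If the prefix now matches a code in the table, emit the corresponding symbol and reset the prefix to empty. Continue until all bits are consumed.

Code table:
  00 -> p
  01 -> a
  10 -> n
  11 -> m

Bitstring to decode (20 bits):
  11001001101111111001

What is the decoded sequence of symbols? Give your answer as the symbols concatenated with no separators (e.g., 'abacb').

Bit 0: prefix='1' (no match yet)
Bit 1: prefix='11' -> emit 'm', reset
Bit 2: prefix='0' (no match yet)
Bit 3: prefix='00' -> emit 'p', reset
Bit 4: prefix='1' (no match yet)
Bit 5: prefix='10' -> emit 'n', reset
Bit 6: prefix='0' (no match yet)
Bit 7: prefix='01' -> emit 'a', reset
Bit 8: prefix='1' (no match yet)
Bit 9: prefix='10' -> emit 'n', reset
Bit 10: prefix='1' (no match yet)
Bit 11: prefix='11' -> emit 'm', reset
Bit 12: prefix='1' (no match yet)
Bit 13: prefix='11' -> emit 'm', reset
Bit 14: prefix='1' (no match yet)
Bit 15: prefix='11' -> emit 'm', reset
Bit 16: prefix='1' (no match yet)
Bit 17: prefix='10' -> emit 'n', reset
Bit 18: prefix='0' (no match yet)
Bit 19: prefix='01' -> emit 'a', reset

Answer: mpnanmmmna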